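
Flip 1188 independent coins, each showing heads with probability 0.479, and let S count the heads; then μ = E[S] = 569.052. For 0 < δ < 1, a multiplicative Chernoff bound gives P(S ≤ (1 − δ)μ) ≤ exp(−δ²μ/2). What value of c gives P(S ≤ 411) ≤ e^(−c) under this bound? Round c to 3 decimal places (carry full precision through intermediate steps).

Write 411 = (1 − δ)μ, so δ = 1 − 411/569.052 = 0.2777461…
Then the exponent is δ²μ/2 = (μ − 411)²/(2μ) = 21.949167.

21.949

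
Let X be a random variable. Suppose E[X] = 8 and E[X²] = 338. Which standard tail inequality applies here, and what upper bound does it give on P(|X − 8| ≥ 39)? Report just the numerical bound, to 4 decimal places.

0.1801

The first two moments determine the variance, so Chebyshev's inequality is the sharpest standard bound available.
Var(X) = E[X²] − (E[X])² = 338 − 64 = 274.
Chebyshev's inequality: P(|X − μ| ≥ t) ≤ Var(X)/t² = 274/1521 = 0.1801.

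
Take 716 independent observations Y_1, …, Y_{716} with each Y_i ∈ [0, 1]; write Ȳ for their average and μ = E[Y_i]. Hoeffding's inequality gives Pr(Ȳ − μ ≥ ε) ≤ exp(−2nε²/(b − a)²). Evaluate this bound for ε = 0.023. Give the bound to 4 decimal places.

0.4688

Exponent: 2nε²/(b − a)² = 2·716·0.023² / 1² = 0.75753.
Bound = exp(−0.75753) = 0.46882.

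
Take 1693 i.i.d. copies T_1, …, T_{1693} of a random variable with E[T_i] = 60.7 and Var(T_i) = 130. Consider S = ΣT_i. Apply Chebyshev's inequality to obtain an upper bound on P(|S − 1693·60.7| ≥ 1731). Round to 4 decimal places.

0.0735

Var(S) = n·Var(T_i) = 1693·130 = 220090.
Chebyshev: P(|S − 1693·60.7| ≥ 1731) ≤ Var(S)/1731² = 220090/2996361 = 0.0735.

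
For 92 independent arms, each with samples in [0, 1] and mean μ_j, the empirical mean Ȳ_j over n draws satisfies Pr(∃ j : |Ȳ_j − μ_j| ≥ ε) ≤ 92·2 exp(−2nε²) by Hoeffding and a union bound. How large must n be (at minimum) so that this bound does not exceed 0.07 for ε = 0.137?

210

Need 2·92·exp(−2nε²) ≤ 0.07, i.e. exp(−2nε²) ≤ 0.07/184.
So 2nε² ≥ ln(184/0.07) = 7.874196.
Hence n ≥ 7.874196/(2·0.137²) = 209.766.
The smallest integer n is 210.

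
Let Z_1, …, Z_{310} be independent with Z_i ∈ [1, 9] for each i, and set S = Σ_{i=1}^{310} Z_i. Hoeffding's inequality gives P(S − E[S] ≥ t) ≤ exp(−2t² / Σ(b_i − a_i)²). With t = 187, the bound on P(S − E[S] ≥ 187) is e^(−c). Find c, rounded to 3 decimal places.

3.525

Σ(b_i − a_i)² = 310·(8)² = 19840.
c = 2t²/19840 = 2·187²/19840 = 3.5251.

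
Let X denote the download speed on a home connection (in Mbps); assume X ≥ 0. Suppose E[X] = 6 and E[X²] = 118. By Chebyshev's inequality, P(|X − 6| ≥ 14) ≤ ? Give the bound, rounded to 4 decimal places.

Var(X) = E[X²] − (E[X])² = 118 − 36 = 82.
Chebyshev's inequality: P(|X − μ| ≥ t) ≤ Var(X)/t² = 82/196 = 0.4184.

0.4184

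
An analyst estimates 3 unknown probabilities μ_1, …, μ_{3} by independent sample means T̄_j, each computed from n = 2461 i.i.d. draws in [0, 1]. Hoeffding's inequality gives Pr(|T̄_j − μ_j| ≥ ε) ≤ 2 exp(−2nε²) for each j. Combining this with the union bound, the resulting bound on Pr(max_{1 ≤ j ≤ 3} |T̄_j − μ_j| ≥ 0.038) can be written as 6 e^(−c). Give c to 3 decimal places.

Union bound over the 3 events: Pr(max_{1 ≤ j ≤ 3} |T̄_j − μ_j| ≥ 0.038) ≤ 3·2·exp(−2nε²) = 6 exp(−2·2461·0.038²).
So c = 2·2461·0.038² = 7.1074.

7.107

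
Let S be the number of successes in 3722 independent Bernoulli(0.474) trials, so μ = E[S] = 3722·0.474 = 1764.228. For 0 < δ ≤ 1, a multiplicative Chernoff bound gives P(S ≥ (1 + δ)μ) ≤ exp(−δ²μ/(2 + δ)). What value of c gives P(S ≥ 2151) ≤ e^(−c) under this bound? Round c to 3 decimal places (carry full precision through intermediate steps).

Write 2151 = (1 + δ)μ, so δ = 2151/1764.228 − 1 = 0.2192302…
Then the exponent is δ²μ/(2 + δ) = (2151 − μ)² / (μ·(2 + δ)) = 38.207885.

38.208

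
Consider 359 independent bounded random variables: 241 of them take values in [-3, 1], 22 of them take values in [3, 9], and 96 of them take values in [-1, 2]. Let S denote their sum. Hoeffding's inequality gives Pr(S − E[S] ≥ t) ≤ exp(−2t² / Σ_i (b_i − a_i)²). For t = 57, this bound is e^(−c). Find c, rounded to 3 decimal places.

1.179

Σ(b_i − a_i)² = 241·4² + 22·6² + 96·3² = 5512.
c = 2t² / 5512 = 2·57² / 5512 = 1.1789.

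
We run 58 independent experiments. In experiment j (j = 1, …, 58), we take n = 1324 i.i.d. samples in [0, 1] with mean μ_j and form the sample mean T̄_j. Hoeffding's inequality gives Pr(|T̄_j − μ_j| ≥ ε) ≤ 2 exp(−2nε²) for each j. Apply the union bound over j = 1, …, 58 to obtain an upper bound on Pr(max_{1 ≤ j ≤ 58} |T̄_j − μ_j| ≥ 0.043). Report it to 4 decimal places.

Per-experiment Hoeffding bound: 2·exp(−2·1324·0.043²) = 2·exp(−4.89615) = 0.014951.
Union bound over 58 events: 58·0.014951 = 0.86713.

0.8671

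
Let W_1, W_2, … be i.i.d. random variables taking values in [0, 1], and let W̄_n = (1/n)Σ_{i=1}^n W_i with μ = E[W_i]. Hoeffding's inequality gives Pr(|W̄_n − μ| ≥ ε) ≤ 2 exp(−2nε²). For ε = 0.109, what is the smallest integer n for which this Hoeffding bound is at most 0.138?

113

Require 2·exp(−2nε²) ≤ 0.138, i.e. 2nε² ≥ ln(2/0.138) = 2.673649.
So n ≥ 2.673649 / (2·0.109²) = 112.518.
The smallest integer n is 113.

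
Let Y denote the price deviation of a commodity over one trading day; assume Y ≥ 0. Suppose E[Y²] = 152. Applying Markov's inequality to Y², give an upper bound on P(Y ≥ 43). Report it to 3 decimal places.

0.082

Since Y ≥ 0, the event {Y ≥ 43} is the same as {Y² ≥ 1849}.
Markov's inequality applied to Y² gives P(Y² ≥ 1849) ≤ E[Y²]/1849 = 152/1849 = 0.0822.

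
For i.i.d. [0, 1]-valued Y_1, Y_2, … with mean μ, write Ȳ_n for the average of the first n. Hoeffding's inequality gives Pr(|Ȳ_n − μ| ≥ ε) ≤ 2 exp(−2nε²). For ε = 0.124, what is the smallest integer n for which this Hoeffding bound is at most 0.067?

Require 2·exp(−2nε²) ≤ 0.067, i.e. 2nε² ≥ ln(2/0.067) = 3.396210.
So n ≥ 3.396210 / (2·0.124²) = 110.439.
The smallest integer n is 111.

111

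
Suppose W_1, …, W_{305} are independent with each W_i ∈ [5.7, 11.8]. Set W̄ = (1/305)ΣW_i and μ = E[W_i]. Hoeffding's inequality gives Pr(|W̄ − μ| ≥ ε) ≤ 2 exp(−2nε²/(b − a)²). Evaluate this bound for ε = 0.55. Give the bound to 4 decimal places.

0.0140

Exponent: 2nε²/(b − a)² = 2·305·0.55² / 6.1² = 4.95902.
Bound = 2·exp(−4.95902) = 0.01404.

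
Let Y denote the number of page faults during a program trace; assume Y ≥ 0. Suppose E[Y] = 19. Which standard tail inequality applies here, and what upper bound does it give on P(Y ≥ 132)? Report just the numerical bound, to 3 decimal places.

Only the mean of a non-negative variable is known, so Markov's inequality is the applicable tail bound.
Markov's inequality: for a non-negative random variable, P(Y ≥ a) ≤ E[Y]/a.
Here E[Y] = 19 and a = 132, so the bound is 19/132 = 0.1439.

0.144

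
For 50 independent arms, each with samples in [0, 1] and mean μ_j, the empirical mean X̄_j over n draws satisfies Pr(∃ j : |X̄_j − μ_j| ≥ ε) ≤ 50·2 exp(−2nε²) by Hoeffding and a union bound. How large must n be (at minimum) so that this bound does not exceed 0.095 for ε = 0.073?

653

Need 2·50·exp(−2nε²) ≤ 0.095, i.e. exp(−2nε²) ≤ 0.095/100.
So 2nε² ≥ ln(100/0.095) = 6.959049.
Hence n ≥ 6.959049/(2·0.073²) = 652.941.
The smallest integer n is 653.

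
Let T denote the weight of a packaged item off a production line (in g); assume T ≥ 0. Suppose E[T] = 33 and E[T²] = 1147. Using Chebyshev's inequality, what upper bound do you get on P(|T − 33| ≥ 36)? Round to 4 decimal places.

0.0448

Var(T) = E[T²] − (E[T])² = 1147 − 1089 = 58.
Chebyshev's inequality: P(|T − μ| ≥ t) ≤ Var(T)/t² = 58/1296 = 0.0448.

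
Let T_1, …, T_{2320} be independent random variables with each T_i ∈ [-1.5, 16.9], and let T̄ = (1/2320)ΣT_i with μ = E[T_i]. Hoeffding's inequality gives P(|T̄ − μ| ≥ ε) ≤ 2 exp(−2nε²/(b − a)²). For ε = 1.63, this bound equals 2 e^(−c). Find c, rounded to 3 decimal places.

36.413

c = 2nε²/(b − a)² = 2·2320·1.63² / 18.4² = 36.4131.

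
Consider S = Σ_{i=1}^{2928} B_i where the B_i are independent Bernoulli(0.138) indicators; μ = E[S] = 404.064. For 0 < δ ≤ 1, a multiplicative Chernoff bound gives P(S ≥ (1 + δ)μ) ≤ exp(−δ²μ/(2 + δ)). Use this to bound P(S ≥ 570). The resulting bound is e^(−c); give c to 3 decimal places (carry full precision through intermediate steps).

28.268

Write 570 = (1 + δ)μ, so δ = 570/404.064 − 1 = 0.4106676…
Then the exponent is δ²μ/(2 + δ) = (570 − μ)² / (μ·(2 + δ)) = 28.267913.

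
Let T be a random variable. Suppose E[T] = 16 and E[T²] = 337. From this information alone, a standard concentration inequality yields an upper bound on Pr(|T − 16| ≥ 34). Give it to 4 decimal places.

The first two moments determine the variance, so Chebyshev's inequality is the sharpest standard bound available.
Var(T) = E[T²] − (E[T])² = 337 − 256 = 81.
Chebyshev's inequality: Pr(|T − μ| ≥ t) ≤ Var(T)/t² = 81/1156 = 0.0701.

0.0701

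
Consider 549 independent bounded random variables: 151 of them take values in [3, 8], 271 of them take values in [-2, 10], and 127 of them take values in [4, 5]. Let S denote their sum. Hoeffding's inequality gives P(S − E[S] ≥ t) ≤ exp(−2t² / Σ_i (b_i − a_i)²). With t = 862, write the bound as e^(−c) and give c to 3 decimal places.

34.620

Σ(b_i − a_i)² = 151·5² + 271·12² + 127·1² = 42926.
c = 2t² / 42926 = 2·862² / 42926 = 34.6198.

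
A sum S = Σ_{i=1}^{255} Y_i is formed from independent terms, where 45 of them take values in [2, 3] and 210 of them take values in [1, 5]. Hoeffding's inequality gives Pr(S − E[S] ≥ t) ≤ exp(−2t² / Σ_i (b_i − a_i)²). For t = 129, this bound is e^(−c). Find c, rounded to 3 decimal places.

9.774

Σ(b_i − a_i)² = 45·1² + 210·4² = 3405.
c = 2t² / 3405 = 2·129² / 3405 = 9.7744.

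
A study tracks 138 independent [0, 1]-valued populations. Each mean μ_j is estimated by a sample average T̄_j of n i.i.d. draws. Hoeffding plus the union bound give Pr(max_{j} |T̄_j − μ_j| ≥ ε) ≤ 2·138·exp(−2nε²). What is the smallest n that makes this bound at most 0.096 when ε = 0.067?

888

Need 2·138·exp(−2nε²) ≤ 0.096, i.e. exp(−2nε²) ≤ 0.096/276.
So 2nε² ≥ ln(276/0.096) = 7.963808.
Hence n ≥ 7.963808/(2·0.067²) = 887.036.
The smallest integer n is 888.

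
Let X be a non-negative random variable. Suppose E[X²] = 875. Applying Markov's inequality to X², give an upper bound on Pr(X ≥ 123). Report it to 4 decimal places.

0.0578

Since X ≥ 0, the event {X ≥ 123} is the same as {X² ≥ 15129}.
Markov's inequality applied to X² gives Pr(X² ≥ 15129) ≤ E[X²]/15129 = 875/15129 = 0.0578.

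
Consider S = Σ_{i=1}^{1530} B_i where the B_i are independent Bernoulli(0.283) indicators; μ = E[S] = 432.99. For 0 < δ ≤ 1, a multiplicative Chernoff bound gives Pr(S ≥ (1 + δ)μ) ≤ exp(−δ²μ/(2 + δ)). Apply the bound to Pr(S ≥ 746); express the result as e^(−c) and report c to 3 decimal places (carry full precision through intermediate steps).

Write 746 = (1 + δ)μ, so δ = 746/432.99 − 1 = 0.7229035…
Then the exponent is δ²μ/(2 + δ) = (746 − μ)² / (μ·(2 + δ)) = 83.101010.

83.101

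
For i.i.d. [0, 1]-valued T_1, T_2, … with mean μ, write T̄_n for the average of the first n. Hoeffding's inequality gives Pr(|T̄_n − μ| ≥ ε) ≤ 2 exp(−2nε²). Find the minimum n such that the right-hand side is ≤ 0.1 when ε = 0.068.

324

Require 2·exp(−2nε²) ≤ 0.1, i.e. 2nε² ≥ ln(2/0.1) = 2.995732.
So n ≥ 2.995732 / (2·0.068²) = 323.933.
The smallest integer n is 324.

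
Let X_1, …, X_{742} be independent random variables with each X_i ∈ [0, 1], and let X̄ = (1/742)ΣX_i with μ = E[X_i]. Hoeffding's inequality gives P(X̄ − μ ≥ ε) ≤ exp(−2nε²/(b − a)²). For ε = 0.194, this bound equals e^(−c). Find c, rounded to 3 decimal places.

55.852

c = 2nε²/(b − a)² = 2·742·0.194² / 1² = 55.8518.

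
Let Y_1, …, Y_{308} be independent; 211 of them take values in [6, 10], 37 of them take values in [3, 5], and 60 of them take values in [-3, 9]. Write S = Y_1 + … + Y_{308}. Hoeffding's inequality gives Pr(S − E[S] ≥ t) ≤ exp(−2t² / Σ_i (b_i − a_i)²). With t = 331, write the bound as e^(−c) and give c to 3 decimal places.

Σ(b_i − a_i)² = 211·4² + 37·2² + 60·12² = 12164.
c = 2t² / 12164 = 2·331² / 12164 = 18.0140.

18.014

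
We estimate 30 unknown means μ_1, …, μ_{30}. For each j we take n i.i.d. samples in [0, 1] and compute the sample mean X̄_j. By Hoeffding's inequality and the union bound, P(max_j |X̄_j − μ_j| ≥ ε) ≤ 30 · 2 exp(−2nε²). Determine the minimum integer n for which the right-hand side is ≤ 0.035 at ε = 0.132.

Need 2·30·exp(−2nε²) ≤ 0.035, i.e. exp(−2nε²) ≤ 0.035/60.
So 2nε² ≥ ln(60/0.035) = 7.446752.
Hence n ≥ 7.446752/(2·0.132²) = 213.692.
The smallest integer n is 214.

214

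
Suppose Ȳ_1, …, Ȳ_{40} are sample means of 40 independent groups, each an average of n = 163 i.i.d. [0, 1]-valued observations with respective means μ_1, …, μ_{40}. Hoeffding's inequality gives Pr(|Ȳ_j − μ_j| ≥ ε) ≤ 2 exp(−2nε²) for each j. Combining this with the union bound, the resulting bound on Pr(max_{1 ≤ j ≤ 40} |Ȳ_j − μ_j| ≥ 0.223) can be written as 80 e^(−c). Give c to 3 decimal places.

16.212

Union bound over the 40 events: Pr(max_{1 ≤ j ≤ 40} |Ȳ_j − μ_j| ≥ 0.223) ≤ 40·2·exp(−2nε²) = 80 exp(−2·163·0.223²).
So c = 2·163·0.223² = 16.2117.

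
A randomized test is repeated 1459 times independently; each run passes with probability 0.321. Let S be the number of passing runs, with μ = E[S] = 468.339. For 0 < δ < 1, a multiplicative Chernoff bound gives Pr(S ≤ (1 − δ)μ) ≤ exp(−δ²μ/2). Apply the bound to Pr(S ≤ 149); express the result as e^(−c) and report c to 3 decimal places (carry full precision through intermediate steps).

Write 149 = (1 − δ)μ, so δ = 1 − 149/468.339 = 0.6818544…
Then the exponent is δ²μ/2 = (μ − 149)²/(2μ) = 108.871348.

108.871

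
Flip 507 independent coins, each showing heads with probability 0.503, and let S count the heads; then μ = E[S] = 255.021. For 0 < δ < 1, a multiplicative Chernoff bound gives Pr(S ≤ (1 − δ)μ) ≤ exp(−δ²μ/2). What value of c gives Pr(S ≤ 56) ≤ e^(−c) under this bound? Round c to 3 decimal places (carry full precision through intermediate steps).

Write 56 = (1 − δ)μ, so δ = 1 − 56/255.021 = 0.7804102…
Then the exponent is δ²μ/2 = (μ − 56)²/(2μ) = 77.659013.

77.659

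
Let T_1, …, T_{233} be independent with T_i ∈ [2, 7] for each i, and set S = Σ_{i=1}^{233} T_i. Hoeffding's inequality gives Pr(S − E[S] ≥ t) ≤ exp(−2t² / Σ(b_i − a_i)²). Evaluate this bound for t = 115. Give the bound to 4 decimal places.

Σ(b_i − a_i)² = 233·(5)² = 5825.
Exponent = 2·115²/5825 = 4.5408.
Bound = exp(−4.5408) = 0.01067.

0.0107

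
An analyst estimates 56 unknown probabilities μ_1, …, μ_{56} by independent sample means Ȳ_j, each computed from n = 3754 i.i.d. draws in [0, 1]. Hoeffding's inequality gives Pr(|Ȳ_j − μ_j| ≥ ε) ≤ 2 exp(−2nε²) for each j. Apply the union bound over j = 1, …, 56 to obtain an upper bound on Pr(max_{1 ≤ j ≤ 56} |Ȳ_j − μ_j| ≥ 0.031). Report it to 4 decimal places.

0.0824

Per-experiment Hoeffding bound: 2·exp(−2·3754·0.031²) = 2·exp(−7.21519) = 0.0014707.
Union bound over 56 events: 56·0.0014707 = 0.08236.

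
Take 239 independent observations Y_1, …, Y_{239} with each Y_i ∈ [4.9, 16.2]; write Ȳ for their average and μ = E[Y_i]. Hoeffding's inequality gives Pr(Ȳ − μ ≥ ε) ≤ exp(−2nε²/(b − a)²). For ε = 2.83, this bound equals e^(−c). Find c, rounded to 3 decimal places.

29.981

c = 2nε²/(b − a)² = 2·239·2.83² / 11.3² = 29.9808.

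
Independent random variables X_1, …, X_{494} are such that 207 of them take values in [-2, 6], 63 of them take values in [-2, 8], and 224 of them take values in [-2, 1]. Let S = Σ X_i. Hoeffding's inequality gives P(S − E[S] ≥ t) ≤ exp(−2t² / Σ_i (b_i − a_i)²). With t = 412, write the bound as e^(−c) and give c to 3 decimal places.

15.743

Σ(b_i − a_i)² = 207·8² + 63·10² + 224·3² = 21564.
c = 2t² / 21564 = 2·412² / 21564 = 15.7433.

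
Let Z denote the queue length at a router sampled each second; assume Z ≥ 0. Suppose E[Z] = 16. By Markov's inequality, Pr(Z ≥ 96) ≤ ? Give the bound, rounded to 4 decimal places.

0.1667

Markov's inequality: for a non-negative random variable, Pr(Z ≥ a) ≤ E[Z]/a.
Here E[Z] = 16 and a = 96, so the bound is 16/96 = 0.1667.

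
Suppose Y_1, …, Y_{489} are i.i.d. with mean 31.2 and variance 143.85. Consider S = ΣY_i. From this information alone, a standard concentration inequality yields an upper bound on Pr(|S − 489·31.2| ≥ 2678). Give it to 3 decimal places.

With mean and variance of each term known, Chebyshev's inequality bounds the deviation of the sum (or sample mean).
Var(S) = n·Var(Y_i) = 489·143.85 = 70342.65.
Chebyshev: Pr(|S − 489·31.2| ≥ 2678) ≤ Var(S)/2678² = 70342.65/7171684 = 0.0098.

0.010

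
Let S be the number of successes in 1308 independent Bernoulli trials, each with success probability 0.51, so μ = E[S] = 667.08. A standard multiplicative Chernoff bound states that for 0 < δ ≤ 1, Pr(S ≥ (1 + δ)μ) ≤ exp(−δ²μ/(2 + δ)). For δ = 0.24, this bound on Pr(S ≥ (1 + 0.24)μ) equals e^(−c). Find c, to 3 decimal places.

17.153

c = δ²μ/(2 + δ) = 0.24²·667.08/(2 + 0.24) = 17.1535.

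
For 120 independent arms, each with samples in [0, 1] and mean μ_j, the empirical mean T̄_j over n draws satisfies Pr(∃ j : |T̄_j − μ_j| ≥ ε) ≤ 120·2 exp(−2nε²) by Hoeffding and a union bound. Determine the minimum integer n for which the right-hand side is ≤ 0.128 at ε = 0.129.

227

Need 2·120·exp(−2nε²) ≤ 0.128, i.e. exp(−2nε²) ≤ 0.128/240.
So 2nε² ≥ ln(240/0.128) = 7.536364.
Hence n ≥ 7.536364/(2·0.129²) = 226.440.
The smallest integer n is 227.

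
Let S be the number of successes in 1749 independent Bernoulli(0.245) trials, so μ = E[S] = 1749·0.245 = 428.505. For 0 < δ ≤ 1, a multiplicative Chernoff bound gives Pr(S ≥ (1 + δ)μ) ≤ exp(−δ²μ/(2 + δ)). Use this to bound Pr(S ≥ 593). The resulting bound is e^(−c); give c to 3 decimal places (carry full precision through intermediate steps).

Write 593 = (1 + δ)μ, so δ = 593/428.505 − 1 = 0.3838812…
Then the exponent is δ²μ/(2 + δ) = (593 − μ)² / (μ·(2 + δ)) = 26.488960.

26.489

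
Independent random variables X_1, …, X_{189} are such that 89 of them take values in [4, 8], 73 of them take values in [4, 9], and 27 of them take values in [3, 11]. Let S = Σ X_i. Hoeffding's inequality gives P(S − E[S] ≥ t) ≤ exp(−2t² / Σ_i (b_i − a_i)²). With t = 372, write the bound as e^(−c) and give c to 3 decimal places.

Σ(b_i − a_i)² = 89·4² + 73·5² + 27·8² = 4977.
c = 2t² / 4977 = 2·372² / 4977 = 55.6094.

55.609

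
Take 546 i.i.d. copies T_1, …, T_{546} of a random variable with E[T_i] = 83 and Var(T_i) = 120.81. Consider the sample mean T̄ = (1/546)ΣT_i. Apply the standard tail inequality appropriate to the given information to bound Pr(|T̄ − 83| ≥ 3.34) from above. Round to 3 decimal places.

0.020

With mean and variance of each term known, Chebyshev's inequality bounds the deviation of the sum (or sample mean).
Var(T̄) = Var(T_i)/n = 120.81/546 = 0.22126.
Chebyshev: Pr(|T̄ − 83| ≥ 3.34) ≤ Var(T̄)/(3.34)² = 120.81/(546·3.34²) = 0.0198.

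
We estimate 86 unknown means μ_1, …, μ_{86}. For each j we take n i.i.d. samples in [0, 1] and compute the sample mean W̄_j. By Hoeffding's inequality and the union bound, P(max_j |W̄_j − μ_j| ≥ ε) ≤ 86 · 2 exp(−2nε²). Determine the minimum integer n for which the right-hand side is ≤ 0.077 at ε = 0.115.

Need 2·86·exp(−2nε²) ≤ 0.077, i.e. exp(−2nε²) ≤ 0.077/172.
So 2nε² ≥ ln(172/0.077) = 7.711444.
Hence n ≥ 7.711444/(2·0.115²) = 291.548.
The smallest integer n is 292.

292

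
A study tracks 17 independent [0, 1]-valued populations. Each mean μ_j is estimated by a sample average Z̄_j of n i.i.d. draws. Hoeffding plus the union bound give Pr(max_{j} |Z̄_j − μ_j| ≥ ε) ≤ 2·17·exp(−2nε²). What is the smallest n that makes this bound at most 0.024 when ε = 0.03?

Need 2·17·exp(−2nε²) ≤ 0.024, i.e. exp(−2nε²) ≤ 0.024/34.
So 2nε² ≥ ln(34/0.024) = 7.256062.
Hence n ≥ 7.256062/(2·0.03²) = 4031.146.
The smallest integer n is 4032.

4032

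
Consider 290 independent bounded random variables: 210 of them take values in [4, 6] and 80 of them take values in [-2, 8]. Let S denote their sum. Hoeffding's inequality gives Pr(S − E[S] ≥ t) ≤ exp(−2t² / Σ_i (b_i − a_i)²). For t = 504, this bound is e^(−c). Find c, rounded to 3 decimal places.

Σ(b_i − a_i)² = 210·2² + 80·10² = 8840.
c = 2t² / 8840 = 2·504² / 8840 = 57.4697.

57.470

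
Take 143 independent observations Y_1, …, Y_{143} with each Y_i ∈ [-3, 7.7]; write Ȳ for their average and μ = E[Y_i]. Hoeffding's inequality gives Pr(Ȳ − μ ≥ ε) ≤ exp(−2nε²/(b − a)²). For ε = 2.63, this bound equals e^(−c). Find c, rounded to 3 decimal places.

17.279

c = 2nε²/(b − a)² = 2·143·2.63² / 10.7² = 17.2787.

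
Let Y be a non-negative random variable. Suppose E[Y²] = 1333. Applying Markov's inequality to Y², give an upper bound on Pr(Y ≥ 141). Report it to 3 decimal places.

Since Y ≥ 0, the event {Y ≥ 141} is the same as {Y² ≥ 19881}.
Markov's inequality applied to Y² gives Pr(Y² ≥ 19881) ≤ E[Y²]/19881 = 1333/19881 = 0.0670.

0.067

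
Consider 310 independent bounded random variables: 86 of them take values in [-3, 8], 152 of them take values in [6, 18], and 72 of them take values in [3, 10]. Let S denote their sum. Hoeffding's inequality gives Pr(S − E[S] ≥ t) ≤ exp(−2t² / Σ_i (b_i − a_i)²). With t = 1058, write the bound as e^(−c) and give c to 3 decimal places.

62.496

Σ(b_i − a_i)² = 86·11² + 152·12² + 72·7² = 35822.
c = 2t² / 35822 = 2·1058² / 35822 = 62.4959.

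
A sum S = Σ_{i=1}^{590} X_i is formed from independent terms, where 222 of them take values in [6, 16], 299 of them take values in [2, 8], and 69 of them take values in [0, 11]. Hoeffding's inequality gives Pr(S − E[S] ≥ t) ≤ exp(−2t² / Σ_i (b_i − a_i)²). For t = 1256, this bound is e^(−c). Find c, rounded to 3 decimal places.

76.370

Σ(b_i − a_i)² = 222·10² + 299·6² + 69·11² = 41313.
c = 2t² / 41313 = 2·1256² / 41313 = 76.3700.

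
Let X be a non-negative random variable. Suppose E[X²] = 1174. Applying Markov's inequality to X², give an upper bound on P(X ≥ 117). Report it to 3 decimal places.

0.086

Since X ≥ 0, the event {X ≥ 117} is the same as {X² ≥ 13689}.
Markov's inequality applied to X² gives P(X² ≥ 13689) ≤ E[X²]/13689 = 1174/13689 = 0.0858.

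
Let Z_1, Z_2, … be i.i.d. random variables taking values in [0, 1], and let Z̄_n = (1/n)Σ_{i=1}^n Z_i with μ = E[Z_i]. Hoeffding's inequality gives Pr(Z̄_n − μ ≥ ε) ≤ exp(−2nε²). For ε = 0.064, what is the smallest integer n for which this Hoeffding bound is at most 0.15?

232

Require exp(−2nε²) ≤ 0.15, i.e. 2nε² ≥ ln(1/0.15) = 1.897120.
So n ≥ 1.897120 / (2·0.064²) = 231.582.
The smallest integer n is 232.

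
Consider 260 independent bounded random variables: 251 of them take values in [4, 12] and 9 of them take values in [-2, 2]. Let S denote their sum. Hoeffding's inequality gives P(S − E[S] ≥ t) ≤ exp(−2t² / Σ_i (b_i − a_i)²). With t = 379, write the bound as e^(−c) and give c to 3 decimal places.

17.725

Σ(b_i − a_i)² = 251·8² + 9·4² = 16208.
c = 2t² / 16208 = 2·379² / 16208 = 17.7247.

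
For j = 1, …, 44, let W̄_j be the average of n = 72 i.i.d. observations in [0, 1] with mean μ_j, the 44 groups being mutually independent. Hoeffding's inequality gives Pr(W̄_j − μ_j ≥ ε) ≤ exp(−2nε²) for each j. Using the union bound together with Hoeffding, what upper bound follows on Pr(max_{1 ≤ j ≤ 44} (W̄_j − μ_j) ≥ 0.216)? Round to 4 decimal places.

Per-experiment Hoeffding bound: exp(−2·72·0.216²) = exp(−6.71846) = 0.0012084.
Union bound over 44 events: 44·0.0012084 = 0.05317.

0.0532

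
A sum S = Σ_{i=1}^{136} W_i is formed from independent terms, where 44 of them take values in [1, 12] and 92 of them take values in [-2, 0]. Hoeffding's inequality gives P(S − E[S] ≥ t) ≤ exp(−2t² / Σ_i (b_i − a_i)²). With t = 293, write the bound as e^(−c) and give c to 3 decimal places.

30.165

Σ(b_i − a_i)² = 44·11² + 92·2² = 5692.
c = 2t² / 5692 = 2·293² / 5692 = 30.1648.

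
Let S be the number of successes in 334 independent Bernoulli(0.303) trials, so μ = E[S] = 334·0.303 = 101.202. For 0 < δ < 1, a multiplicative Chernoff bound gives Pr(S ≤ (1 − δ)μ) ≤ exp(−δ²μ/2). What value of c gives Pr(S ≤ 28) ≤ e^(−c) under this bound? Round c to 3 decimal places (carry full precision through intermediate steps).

Write 28 = (1 − δ)μ, so δ = 1 − 28/101.202 = 0.7233256…
Then the exponent is δ²μ/2 = (μ − 28)²/(2μ) = 26.474441.

26.474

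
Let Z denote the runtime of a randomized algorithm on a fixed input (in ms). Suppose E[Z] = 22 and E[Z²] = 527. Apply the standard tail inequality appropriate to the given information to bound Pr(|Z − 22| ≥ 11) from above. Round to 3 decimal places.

The first two moments determine the variance, so Chebyshev's inequality is the sharpest standard bound available.
Var(Z) = E[Z²] − (E[Z])² = 527 − 484 = 43.
Chebyshev's inequality: Pr(|Z − μ| ≥ t) ≤ Var(Z)/t² = 43/121 = 0.3554.

0.355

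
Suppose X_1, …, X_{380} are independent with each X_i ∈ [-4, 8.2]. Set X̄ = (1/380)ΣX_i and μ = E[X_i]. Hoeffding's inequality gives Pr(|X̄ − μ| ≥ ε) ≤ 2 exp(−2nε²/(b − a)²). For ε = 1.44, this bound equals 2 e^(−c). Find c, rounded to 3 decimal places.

c = 2nε²/(b − a)² = 2·380·1.44² / 12.2² = 10.5881.

10.588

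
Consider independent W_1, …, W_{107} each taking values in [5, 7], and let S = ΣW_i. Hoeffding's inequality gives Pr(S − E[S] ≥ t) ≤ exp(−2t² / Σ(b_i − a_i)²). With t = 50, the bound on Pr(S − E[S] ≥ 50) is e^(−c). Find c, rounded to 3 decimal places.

11.682

Σ(b_i − a_i)² = 107·(2)² = 428.
c = 2t²/428 = 2·50²/428 = 11.6822.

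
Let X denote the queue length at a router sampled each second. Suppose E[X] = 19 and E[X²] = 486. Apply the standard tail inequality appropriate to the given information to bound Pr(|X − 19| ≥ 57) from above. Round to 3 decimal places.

0.038

The first two moments determine the variance, so Chebyshev's inequality is the sharpest standard bound available.
Var(X) = E[X²] − (E[X])² = 486 − 361 = 125.
Chebyshev's inequality: Pr(|X − μ| ≥ t) ≤ Var(X)/t² = 125/3249 = 0.0385.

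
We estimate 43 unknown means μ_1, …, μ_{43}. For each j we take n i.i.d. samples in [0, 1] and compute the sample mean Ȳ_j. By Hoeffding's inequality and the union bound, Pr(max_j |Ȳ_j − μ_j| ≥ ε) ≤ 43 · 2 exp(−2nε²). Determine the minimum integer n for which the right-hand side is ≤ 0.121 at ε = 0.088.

424

Need 2·43·exp(−2nε²) ≤ 0.121, i.e. exp(−2nε²) ≤ 0.121/86.
So 2nε² ≥ ln(86/0.121) = 6.566312.
Hence n ≥ 6.566312/(2·0.088²) = 423.961.
The smallest integer n is 424.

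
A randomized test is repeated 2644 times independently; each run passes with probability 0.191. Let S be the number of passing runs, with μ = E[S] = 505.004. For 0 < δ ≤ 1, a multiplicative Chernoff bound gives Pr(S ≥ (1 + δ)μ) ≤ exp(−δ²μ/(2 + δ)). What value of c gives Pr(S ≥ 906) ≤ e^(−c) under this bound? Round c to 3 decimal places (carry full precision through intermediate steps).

Write 906 = (1 + δ)μ, so δ = 906/505.004 − 1 = 0.7940452…
Then the exponent is δ²μ/(2 + δ) = (906 − μ)² / (μ·(2 + δ)) = 113.959841.

113.960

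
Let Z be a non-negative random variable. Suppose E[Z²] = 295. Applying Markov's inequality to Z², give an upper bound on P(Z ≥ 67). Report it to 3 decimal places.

Since Z ≥ 0, the event {Z ≥ 67} is the same as {Z² ≥ 4489}.
Markov's inequality applied to Z² gives P(Z² ≥ 4489) ≤ E[Z²]/4489 = 295/4489 = 0.0657.

0.066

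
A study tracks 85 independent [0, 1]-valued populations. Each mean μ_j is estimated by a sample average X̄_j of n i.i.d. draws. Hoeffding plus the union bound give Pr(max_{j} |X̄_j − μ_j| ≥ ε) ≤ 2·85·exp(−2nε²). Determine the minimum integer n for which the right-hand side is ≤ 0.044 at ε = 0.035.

Need 2·85·exp(−2nε²) ≤ 0.044, i.e. exp(−2nε²) ≤ 0.044/170.
So 2nε² ≥ ln(170/0.044) = 8.259364.
Hence n ≥ 8.259364/(2·0.035²) = 3371.169.
The smallest integer n is 3372.

3372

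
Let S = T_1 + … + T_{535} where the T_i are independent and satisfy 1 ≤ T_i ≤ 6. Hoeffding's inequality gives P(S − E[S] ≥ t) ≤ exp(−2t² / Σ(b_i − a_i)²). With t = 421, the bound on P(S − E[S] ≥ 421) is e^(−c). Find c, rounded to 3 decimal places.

26.503

Σ(b_i − a_i)² = 535·(5)² = 13375.
c = 2t²/13375 = 2·421²/13375 = 26.5033.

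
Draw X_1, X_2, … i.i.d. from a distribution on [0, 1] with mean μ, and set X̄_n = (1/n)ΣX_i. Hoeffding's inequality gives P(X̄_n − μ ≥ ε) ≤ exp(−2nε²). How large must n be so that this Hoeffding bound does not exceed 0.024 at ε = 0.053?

664

Require exp(−2nε²) ≤ 0.024, i.e. 2nε² ≥ ln(1/0.024) = 3.729701.
So n ≥ 3.729701 / (2·0.053²) = 663.884.
The smallest integer n is 664.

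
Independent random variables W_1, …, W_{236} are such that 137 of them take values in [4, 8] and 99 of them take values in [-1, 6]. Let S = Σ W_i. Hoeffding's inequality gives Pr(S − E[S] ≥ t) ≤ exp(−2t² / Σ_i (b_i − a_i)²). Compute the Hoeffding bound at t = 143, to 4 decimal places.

Σ(b_i − a_i)² = 137·4² + 99·7² = 7043.
Exponent = 2·143² / 7043 = 5.80690.
Bound = exp(−5.80690) = 0.00301.

0.0030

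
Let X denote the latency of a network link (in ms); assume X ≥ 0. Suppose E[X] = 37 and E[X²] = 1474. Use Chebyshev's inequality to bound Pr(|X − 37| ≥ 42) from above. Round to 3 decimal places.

0.060

Var(X) = E[X²] − (E[X])² = 1474 − 1369 = 105.
Chebyshev's inequality: Pr(|X − μ| ≥ t) ≤ Var(X)/t² = 105/1764 = 0.0595.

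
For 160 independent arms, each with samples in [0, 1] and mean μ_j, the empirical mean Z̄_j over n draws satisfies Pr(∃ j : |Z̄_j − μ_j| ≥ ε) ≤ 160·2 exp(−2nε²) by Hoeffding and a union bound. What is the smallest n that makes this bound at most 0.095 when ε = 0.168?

Need 2·160·exp(−2nε²) ≤ 0.095, i.e. exp(−2nε²) ≤ 0.095/320.
So 2nε² ≥ ln(320/0.095) = 8.122199.
Hence n ≥ 8.122199/(2·0.168²) = 143.888.
The smallest integer n is 144.

144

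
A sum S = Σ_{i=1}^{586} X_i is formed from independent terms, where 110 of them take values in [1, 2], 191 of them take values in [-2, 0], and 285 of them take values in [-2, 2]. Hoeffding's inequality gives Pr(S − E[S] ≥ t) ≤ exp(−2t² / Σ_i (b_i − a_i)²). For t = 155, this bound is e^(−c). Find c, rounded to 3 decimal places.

Σ(b_i − a_i)² = 110·1² + 191·2² + 285·4² = 5434.
c = 2t² / 5434 = 2·155² / 5434 = 8.8425.

8.842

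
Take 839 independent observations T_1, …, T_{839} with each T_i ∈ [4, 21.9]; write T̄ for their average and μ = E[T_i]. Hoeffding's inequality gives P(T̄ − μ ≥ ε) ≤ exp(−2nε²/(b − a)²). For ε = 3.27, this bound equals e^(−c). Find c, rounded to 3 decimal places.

c = 2nε²/(b − a)² = 2·839·3.27² / 17.9² = 55.9991.

55.999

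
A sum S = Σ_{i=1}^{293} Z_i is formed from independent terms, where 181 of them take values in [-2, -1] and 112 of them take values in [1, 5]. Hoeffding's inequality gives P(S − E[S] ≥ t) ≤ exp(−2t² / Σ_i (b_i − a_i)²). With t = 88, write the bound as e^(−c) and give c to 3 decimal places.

Σ(b_i − a_i)² = 181·1² + 112·4² = 1973.
c = 2t² / 1973 = 2·88² / 1973 = 7.8500.

7.850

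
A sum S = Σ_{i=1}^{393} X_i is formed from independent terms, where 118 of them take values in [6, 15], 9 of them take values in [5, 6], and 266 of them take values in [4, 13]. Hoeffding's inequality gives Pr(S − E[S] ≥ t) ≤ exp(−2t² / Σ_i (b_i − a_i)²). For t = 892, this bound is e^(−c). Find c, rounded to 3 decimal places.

51.147

Σ(b_i − a_i)² = 118·9² + 9·1² + 266·9² = 31113.
c = 2t² / 31113 = 2·892² / 31113 = 51.1467.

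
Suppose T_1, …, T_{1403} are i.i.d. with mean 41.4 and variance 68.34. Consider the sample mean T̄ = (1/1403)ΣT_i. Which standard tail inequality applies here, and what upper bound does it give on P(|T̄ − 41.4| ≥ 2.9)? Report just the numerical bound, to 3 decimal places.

0.006

With mean and variance of each term known, Chebyshev's inequality bounds the deviation of the sum (or sample mean).
Var(T̄) = Var(T_i)/n = 68.34/1403 = 0.04871.
Chebyshev: P(|T̄ − 41.4| ≥ 2.9) ≤ Var(T̄)/(2.9)² = 68.34/(1403·2.9²) = 0.0058.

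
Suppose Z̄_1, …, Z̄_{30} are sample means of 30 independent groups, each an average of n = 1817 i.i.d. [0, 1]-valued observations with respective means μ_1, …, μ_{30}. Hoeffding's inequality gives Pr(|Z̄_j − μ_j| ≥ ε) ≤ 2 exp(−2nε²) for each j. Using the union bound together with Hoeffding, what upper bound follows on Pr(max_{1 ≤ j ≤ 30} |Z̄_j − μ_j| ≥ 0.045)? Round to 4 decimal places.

0.0382

Per-experiment Hoeffding bound: 2·exp(−2·1817·0.045²) = 2·exp(−7.35885) = 0.0012739.
Union bound over 30 events: 30·0.0012739 = 0.03822.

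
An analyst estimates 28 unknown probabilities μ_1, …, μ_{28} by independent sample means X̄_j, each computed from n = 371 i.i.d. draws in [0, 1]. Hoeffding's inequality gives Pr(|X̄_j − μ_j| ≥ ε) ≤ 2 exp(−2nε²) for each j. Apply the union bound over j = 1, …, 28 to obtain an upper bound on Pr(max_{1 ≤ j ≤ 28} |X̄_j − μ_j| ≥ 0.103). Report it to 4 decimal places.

Per-experiment Hoeffding bound: 2·exp(−2·371·0.103²) = 2·exp(−7.87188) = 0.00076264.
Union bound over 28 events: 28·0.00076264 = 0.02135.

0.0214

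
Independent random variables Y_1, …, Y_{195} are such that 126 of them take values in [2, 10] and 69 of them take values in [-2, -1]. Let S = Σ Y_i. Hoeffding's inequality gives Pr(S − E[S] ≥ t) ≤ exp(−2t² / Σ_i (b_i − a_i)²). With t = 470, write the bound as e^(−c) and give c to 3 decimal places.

54.322

Σ(b_i − a_i)² = 126·8² + 69·1² = 8133.
c = 2t² / 8133 = 2·470² / 8133 = 54.3219.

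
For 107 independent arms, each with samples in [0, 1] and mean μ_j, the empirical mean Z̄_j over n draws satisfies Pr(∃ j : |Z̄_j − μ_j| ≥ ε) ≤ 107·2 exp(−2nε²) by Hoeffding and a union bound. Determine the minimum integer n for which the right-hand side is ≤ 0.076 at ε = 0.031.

Need 2·107·exp(−2nε²) ≤ 0.076, i.e. exp(−2nε²) ≤ 0.076/214.
So 2nε² ≥ ln(214/0.076) = 7.942998.
Hence n ≥ 7.942998/(2·0.031²) = 4132.673.
The smallest integer n is 4133.

4133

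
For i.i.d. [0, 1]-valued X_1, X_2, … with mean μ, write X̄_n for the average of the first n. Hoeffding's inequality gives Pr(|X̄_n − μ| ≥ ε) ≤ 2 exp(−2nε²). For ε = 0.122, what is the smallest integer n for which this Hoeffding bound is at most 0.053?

Require 2·exp(−2nε²) ≤ 0.053, i.e. 2nε² ≥ ln(2/0.053) = 3.630611.
So n ≥ 3.630611 / (2·0.122²) = 121.964.
The smallest integer n is 122.

122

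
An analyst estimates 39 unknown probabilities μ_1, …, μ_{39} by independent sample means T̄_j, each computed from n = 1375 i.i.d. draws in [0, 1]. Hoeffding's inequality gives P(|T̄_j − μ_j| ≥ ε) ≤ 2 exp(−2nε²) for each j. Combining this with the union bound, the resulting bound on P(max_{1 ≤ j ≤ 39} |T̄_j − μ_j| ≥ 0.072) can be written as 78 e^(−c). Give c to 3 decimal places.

14.256

Union bound over the 39 events: P(max_{1 ≤ j ≤ 39} |T̄_j − μ_j| ≥ 0.072) ≤ 39·2·exp(−2nε²) = 78 exp(−2·1375·0.072²).
So c = 2·1375·0.072² = 14.2560.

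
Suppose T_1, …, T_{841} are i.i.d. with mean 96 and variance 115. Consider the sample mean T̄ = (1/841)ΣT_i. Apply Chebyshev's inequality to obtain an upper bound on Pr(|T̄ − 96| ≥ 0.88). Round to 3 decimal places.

Var(T̄) = Var(T_i)/n = 115/841 = 0.13674.
Chebyshev: Pr(|T̄ − 96| ≥ 0.88) ≤ Var(T̄)/(0.88)² = 115/(841·0.88²) = 0.1766.

0.177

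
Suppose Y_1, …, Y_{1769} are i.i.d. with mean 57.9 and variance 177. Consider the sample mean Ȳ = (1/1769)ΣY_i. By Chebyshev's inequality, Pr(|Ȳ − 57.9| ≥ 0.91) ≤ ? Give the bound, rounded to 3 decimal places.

0.121

Var(Ȳ) = Var(Y_i)/n = 177/1769 = 0.10006.
Chebyshev: Pr(|Ȳ − 57.9| ≥ 0.91) ≤ Var(Ȳ)/(0.91)² = 177/(1769·0.91²) = 0.1208.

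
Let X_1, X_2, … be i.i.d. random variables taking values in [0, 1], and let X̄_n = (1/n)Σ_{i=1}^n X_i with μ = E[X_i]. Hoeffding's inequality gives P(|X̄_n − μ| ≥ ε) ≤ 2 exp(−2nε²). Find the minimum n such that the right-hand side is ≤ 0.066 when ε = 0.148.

78

Require 2·exp(−2nε²) ≤ 0.066, i.e. 2nε² ≥ ln(2/0.066) = 3.411248.
So n ≥ 3.411248 / (2·0.148²) = 77.868.
The smallest integer n is 78.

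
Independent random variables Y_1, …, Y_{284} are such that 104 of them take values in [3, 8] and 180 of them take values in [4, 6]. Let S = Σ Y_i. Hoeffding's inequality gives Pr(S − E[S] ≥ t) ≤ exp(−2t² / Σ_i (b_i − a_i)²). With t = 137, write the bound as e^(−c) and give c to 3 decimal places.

11.307

Σ(b_i − a_i)² = 104·5² + 180·2² = 3320.
c = 2t² / 3320 = 2·137² / 3320 = 11.3066.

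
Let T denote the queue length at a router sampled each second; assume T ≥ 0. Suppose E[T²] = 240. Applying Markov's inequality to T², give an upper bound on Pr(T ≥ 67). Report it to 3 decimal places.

Since T ≥ 0, the event {T ≥ 67} is the same as {T² ≥ 4489}.
Markov's inequality applied to T² gives Pr(T² ≥ 4489) ≤ E[T²]/4489 = 240/4489 = 0.0535.

0.053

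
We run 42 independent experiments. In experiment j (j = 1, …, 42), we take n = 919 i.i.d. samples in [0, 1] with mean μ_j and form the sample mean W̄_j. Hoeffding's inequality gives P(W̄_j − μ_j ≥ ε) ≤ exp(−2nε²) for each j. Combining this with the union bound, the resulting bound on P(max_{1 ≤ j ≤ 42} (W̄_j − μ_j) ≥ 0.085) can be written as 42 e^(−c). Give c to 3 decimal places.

13.280

Union bound over the 42 events: P(max_{1 ≤ j ≤ 42} (W̄_j − μ_j) ≥ 0.085) ≤ 42·exp(−2nε²) = 42 exp(−2·919·0.085²).
So c = 2·919·0.085² = 13.2796.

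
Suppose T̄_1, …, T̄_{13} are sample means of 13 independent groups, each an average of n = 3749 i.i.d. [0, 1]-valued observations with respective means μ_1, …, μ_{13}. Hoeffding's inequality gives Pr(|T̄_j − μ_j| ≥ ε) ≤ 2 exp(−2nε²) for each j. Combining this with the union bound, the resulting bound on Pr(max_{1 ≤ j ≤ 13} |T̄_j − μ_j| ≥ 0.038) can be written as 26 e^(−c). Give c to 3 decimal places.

10.827

Union bound over the 13 events: Pr(max_{1 ≤ j ≤ 13} |T̄_j − μ_j| ≥ 0.038) ≤ 13·2·exp(−2nε²) = 26 exp(−2·3749·0.038²).
So c = 2·3749·0.038² = 10.8271.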